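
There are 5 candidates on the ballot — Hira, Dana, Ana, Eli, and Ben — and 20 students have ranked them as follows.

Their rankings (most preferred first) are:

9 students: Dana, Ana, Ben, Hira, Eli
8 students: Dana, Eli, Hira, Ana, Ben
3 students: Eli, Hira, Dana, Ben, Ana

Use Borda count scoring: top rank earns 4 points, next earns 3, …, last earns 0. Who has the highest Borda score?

Borda scores:
  Hira: 9·1 + 8·2 + 3·3 = 34
  Dana: 9·4 + 8·4 + 3·2 = 74
  Ana: 9·3 + 8·1 + 3·0 = 35
  Eli: 9·0 + 8·3 + 3·4 = 36
  Ben: 9·2 + 8·0 + 3·1 = 21
Dana has the highest total.

Dana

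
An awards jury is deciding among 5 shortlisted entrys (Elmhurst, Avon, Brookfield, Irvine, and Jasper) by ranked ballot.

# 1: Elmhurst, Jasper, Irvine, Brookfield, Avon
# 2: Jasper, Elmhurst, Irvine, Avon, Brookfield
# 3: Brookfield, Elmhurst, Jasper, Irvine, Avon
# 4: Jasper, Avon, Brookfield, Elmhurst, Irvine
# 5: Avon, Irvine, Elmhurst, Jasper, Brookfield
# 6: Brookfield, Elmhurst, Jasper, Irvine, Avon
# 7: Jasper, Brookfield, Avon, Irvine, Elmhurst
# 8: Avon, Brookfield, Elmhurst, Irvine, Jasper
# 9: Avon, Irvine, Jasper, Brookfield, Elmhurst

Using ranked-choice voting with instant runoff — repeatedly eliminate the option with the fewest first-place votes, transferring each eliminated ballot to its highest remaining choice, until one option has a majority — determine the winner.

Round 1: Avon 3, Jasper 3, Brookfield 2, Elmhurst 1, Irvine 0. Irvine has the fewest and is eliminated.
Round 2: Avon 3, Jasper 3, Brookfield 2, Elmhurst 1. Elmhurst has the fewest and is eliminated.
Round 3: Jasper 4, Avon 3, Brookfield 2. Brookfield has the fewest and is eliminated.
Round 4: Jasper 6, Avon 3. Jasper has a majority.

Jasper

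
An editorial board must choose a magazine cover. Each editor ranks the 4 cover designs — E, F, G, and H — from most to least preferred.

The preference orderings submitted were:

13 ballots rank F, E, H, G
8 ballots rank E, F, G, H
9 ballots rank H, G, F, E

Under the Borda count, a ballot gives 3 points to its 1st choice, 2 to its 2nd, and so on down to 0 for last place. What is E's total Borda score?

50

Borda scores:
  E: 13·2 + 8·3 + 9·0 = 50
  F: 13·3 + 8·2 + 9·1 = 64
  G: 13·0 + 8·1 + 9·2 = 26
  H: 13·1 + 8·0 + 9·3 = 40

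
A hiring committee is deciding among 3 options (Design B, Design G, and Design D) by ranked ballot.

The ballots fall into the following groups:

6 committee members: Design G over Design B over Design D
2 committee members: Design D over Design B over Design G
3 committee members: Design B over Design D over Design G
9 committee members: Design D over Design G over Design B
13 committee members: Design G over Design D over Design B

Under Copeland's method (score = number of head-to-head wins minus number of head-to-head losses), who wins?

Design G

Pairwise results:
  Design B vs Design G: Design G wins 28–5.
  Design B vs Design D: Design D wins 24–9.
  Design G vs Design D: Design G wins 19–14.
Copeland scores (wins − losses):
  Design B: 0 − 2 = -2
  Design G: 2 − 0 = 2
  Design D: 1 − 1 = 0
Design G has the best Copeland score.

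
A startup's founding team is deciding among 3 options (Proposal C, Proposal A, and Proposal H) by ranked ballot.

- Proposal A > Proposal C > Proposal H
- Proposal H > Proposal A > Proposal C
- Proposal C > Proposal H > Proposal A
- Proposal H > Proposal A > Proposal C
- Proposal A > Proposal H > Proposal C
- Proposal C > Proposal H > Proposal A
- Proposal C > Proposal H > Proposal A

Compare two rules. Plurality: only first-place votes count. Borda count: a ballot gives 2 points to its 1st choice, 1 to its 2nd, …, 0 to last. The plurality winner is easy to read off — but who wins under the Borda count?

Proposal H

Plurality first-place counts: Proposal C 3, Proposal A 2, Proposal H 2 → Proposal C.
Borda totals: Proposal C 7, Proposal A 6, Proposal H 8 → Proposal H.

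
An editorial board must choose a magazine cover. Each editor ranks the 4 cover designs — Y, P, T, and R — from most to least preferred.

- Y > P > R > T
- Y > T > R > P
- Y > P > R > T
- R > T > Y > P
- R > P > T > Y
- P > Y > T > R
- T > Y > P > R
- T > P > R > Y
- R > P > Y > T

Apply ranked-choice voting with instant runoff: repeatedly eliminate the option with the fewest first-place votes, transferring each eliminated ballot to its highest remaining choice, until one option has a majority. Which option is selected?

Y

Round 1: Y 3, R 3, T 2, P 1. P has the fewest and is eliminated.
Round 2: Y 4, R 3, T 2. T has the fewest and is eliminated.
Round 3: Y 5, R 4. Y has a majority.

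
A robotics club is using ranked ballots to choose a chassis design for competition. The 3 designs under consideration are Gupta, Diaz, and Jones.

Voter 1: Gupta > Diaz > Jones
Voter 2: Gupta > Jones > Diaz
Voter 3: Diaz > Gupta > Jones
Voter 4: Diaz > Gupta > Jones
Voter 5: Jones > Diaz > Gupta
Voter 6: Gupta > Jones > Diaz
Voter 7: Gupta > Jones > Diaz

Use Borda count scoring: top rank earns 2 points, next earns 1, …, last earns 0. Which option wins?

Gupta

Borda scores:
  Gupta: 2 + 2 + 1 + 1 + 0 + 2 + 2 = 10
  Diaz: 1 + 0 + 2 + 2 + 1 + 0 + 0 = 6
  Jones: 0 + 1 + 0 + 0 + 2 + 1 + 1 = 5
Gupta has the highest total.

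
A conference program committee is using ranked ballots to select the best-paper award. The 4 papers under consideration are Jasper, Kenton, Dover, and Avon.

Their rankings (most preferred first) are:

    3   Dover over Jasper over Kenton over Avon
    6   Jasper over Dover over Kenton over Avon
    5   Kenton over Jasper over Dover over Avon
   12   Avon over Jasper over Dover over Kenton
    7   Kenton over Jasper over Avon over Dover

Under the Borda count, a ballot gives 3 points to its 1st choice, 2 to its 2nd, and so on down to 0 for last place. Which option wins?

Jasper

Borda scores:
  Jasper: 3·2 + 6·3 + 5·2 + 12·2 + 7·2 = 72
  Kenton: 3·1 + 6·1 + 5·3 + 12·0 + 7·3 = 45
  Dover: 3·3 + 6·2 + 5·1 + 12·1 + 7·0 = 38
  Avon: 3·0 + 6·0 + 5·0 + 12·3 + 7·1 = 43
Jasper has the highest total.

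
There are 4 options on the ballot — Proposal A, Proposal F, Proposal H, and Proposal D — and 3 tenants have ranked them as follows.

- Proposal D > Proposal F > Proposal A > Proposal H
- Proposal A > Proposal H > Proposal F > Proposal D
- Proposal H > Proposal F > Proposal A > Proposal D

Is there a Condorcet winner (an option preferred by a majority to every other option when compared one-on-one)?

Head-to-head results (3 voters total):
Proposal A vs Proposal F: Proposal F wins 2–1.
Proposal A vs Proposal H: Proposal A wins 2–1.
Proposal A vs Proposal D: Proposal A wins 2–1.
Proposal F vs Proposal H: Proposal H wins 2–1.
Proposal F vs Proposal D: Proposal F wins 2–1.
Proposal H vs Proposal D: Proposal H wins 2–1.
No candidate beats all others: Proposal A beats Proposal H beats Proposal F beats Proposal A, a majority cycle.

No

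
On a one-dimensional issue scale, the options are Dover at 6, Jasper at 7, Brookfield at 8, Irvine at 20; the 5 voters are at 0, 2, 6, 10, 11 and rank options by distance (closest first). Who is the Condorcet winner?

With single-peaked preferences on a line, the Condorcet winner is the candidate closest to the median voter.
The median voter (position 6) is closest to Dover at 6.
Check: Dover vs Jasper — voters closer to Dover: 3 of 5.

Dover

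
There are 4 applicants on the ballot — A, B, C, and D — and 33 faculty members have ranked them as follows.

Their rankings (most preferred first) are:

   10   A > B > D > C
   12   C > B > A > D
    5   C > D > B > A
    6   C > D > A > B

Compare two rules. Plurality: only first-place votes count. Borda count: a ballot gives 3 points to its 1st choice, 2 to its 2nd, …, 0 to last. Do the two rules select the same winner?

Yes

Plurality first-place counts: A 10, B 0, C 23, D 0 → C.
Borda totals: A 48, B 49, C 69, D 32 → C.
The two rules agree on C.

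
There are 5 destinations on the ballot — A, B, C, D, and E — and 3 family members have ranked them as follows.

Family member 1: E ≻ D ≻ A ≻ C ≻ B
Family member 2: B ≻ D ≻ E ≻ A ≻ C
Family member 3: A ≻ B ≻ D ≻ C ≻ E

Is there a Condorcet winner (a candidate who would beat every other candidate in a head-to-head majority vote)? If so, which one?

Head-to-head results (3 voters total):
A vs B: A wins 2–1.
A vs C: A wins 3–0.
A vs D: D wins 2–1.
A vs E: E wins 2–1.
B vs C: B wins 2–1.
B vs D: B wins 2–1.
B vs E: B wins 2–1.
C vs D: D wins 3–0.
C vs E: E wins 2–1.
D vs E: D wins 2–1.
No candidate beats all others: A beats B beats D beats A, a majority cycle.

There is no Condorcet winner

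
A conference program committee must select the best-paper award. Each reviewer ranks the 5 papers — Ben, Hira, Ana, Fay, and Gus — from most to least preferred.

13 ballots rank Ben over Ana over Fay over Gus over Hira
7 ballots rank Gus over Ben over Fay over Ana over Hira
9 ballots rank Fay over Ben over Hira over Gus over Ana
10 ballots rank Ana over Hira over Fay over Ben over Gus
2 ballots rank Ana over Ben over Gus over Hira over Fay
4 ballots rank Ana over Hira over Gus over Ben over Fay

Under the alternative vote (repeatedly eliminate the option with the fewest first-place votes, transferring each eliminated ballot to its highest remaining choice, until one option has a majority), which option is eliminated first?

Round 1: Ana 16, Ben 13, Fay 9, Gus 7, Hira 0. Hira has the fewest and is eliminated.
Round 2: Ana 16, Ben 13, Fay 9, Gus 7. Gus has the fewest and is eliminated.
Round 3: Ben 20, Ana 16, Fay 9. Fay has the fewest and is eliminated.
Round 4: Ben 29, Ana 16. Ben has a majority.

Hira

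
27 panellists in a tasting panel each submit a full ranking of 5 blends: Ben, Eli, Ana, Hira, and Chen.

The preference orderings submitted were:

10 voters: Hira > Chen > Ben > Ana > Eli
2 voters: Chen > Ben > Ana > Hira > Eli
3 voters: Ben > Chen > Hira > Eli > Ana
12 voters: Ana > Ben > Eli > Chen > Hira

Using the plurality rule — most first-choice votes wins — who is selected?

Ana

First-place vote totals:
  Ben: 3
  Eli: 0
  Ana: 12
  Hira: 10
  Chen: 2
Ana has the most first-place votes.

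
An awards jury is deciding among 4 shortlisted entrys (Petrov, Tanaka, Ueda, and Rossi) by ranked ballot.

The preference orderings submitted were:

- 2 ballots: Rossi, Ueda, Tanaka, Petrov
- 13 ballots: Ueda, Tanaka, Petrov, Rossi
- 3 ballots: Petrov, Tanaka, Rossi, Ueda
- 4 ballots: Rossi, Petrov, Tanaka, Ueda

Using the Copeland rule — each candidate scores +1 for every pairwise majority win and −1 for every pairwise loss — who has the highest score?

Pairwise results:
  Petrov vs Tanaka: Tanaka wins 15–7.
  Petrov vs Ueda: Ueda wins 15–7.
  Petrov vs Rossi: Petrov wins 16–6.
  Tanaka vs Ueda: Ueda wins 15–7.
  Tanaka vs Rossi: Tanaka wins 16–6.
  Ueda vs Rossi: Ueda wins 13–9.
Copeland scores (wins − losses):
  Petrov: 1 − 2 = -1
  Tanaka: 2 − 1 = 1
  Ueda: 3 − 0 = 3
  Rossi: 0 − 3 = -3
Ueda has the best Copeland score.

Ueda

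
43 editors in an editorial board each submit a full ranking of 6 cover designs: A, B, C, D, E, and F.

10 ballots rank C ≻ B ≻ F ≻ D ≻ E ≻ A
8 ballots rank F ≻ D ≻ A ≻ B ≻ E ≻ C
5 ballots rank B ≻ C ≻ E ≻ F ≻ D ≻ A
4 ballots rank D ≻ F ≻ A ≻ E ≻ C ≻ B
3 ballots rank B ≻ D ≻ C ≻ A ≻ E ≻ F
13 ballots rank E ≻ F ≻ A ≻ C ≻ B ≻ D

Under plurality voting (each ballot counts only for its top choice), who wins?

E

First-place vote totals:
  A: 0
  B: 8
  C: 10
  D: 4
  E: 13
  F: 8
E has the most first-place votes.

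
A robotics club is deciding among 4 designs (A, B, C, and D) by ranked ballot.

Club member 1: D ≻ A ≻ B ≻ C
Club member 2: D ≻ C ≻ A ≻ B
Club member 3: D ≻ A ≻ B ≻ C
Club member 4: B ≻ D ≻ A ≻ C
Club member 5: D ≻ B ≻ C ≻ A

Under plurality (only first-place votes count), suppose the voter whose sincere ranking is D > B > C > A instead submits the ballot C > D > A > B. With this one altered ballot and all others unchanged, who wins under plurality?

First-place totals with the altered ballot: A 0, B 1, C 1, D 3.
The winner is unchanged: still D.

D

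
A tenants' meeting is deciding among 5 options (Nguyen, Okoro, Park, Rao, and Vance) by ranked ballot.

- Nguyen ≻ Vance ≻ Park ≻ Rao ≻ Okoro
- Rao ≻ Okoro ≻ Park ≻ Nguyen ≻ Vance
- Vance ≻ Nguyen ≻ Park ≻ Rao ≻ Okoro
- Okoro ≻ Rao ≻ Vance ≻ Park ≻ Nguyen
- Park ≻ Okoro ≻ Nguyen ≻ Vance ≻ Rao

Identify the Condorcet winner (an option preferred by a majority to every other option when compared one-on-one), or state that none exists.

Head-to-head results (5 voters total):
Nguyen vs Okoro: Okoro wins 3–2.
Nguyen vs Park: Park wins 3–2.
Nguyen vs Rao: Nguyen wins 3–2.
Nguyen vs Vance: Nguyen wins 3–2.
Okoro vs Park: Park wins 3–2.
Okoro vs Rao: Rao wins 3–2.
Okoro vs Vance: Okoro wins 3–2.
Park vs Rao: Park wins 3–2.
Park vs Vance: Vance wins 3–2.
Rao vs Vance: Vance wins 3–2.
No candidate beats all others: Nguyen beats Rao beats Okoro beats Nguyen, a majority cycle.

No Condorcet winner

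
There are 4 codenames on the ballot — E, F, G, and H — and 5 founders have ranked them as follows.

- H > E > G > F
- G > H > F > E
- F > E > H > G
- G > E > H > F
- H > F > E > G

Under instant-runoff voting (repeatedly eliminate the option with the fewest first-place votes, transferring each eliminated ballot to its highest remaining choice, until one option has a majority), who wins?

H

Round 1: G 2, H 2, F 1, E 0. E has the fewest and is eliminated.
Round 2: G 2, H 2, F 1. F has the fewest and is eliminated.
Round 3: H 3, G 2. H has a majority.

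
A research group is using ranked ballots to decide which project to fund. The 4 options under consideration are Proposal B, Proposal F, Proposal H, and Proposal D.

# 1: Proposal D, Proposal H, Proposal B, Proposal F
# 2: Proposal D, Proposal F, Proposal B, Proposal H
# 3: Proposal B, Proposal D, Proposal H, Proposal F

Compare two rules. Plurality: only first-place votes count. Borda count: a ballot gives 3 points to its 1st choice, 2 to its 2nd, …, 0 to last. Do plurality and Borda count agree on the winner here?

Yes

Plurality first-place counts: Proposal B 1, Proposal F 0, Proposal H 0, Proposal D 2 → Proposal D.
Borda totals: Proposal B 5, Proposal F 2, Proposal H 3, Proposal D 8 → Proposal D.
The two rules agree on Proposal D.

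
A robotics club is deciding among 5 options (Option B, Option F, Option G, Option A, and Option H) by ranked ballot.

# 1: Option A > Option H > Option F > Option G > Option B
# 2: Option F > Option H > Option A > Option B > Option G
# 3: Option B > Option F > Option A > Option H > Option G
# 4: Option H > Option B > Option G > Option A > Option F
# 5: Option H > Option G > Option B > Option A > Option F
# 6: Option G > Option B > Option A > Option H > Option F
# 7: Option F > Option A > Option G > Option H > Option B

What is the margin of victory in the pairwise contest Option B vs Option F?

1

Ballots ranking Option B above Option F: 4.
Ballots ranking Option F above Option B: 3.
Option B wins 4–3, a margin of 1.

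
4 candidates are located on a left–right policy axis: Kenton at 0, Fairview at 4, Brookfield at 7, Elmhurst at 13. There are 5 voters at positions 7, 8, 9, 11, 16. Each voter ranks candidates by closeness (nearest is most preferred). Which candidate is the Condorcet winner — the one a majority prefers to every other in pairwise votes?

With single-peaked preferences on a line, the Condorcet winner is the candidate closest to the median voter.
The median voter (position 9) is closest to Brookfield at 7.
Check: Brookfield vs Fairview — voters closer to Brookfield: 5 of 5.

Brookfield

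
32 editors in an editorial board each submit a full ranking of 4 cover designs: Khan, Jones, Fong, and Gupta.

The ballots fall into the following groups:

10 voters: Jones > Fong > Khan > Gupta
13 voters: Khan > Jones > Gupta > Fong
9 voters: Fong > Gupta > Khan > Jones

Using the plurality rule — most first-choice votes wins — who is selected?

Khan

First-place vote totals:
  Khan: 13
  Jones: 10
  Fong: 9
  Gupta: 0
Khan has the most first-place votes.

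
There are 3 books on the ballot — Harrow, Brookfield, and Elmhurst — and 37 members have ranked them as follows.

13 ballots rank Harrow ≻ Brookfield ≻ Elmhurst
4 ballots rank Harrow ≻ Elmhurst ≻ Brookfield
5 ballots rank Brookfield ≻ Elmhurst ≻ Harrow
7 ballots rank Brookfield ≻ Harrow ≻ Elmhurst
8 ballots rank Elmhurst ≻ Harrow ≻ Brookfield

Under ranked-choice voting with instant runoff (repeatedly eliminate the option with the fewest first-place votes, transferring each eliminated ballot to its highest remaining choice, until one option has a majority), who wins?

Harrow

Round 1: Harrow 17, Brookfield 12, Elmhurst 8. Elmhurst has the fewest and is eliminated.
Round 2: Harrow 25, Brookfield 12. Harrow has a majority.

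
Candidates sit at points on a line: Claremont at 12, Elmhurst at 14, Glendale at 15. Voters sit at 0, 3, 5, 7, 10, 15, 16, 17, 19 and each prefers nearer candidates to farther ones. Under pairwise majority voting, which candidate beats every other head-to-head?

With single-peaked preferences on a line, the Condorcet winner is the candidate closest to the median voter.
The median voter (position 10) is closest to Claremont at 12.
Check: Claremont vs Glendale — voters closer to Claremont: 5 of 9.

Claremont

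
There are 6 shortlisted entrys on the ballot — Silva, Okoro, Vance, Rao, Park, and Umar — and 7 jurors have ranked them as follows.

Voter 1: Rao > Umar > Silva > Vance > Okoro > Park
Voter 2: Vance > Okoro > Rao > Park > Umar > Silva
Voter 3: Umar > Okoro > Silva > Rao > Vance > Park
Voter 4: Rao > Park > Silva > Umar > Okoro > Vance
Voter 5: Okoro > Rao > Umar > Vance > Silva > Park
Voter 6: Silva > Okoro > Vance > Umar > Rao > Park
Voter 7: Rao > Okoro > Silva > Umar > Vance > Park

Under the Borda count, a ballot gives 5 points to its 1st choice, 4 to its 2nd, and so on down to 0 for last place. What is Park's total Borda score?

Borda scores:
  Silva: 3 + 0 + 3 + 3 + 1 + 5 + 3 = 18
  Okoro: 1 + 4 + 4 + 1 + 5 + 4 + 4 = 23
  Vance: 2 + 5 + 1 + 0 + 2 + 3 + 1 = 14
  Rao: 5 + 3 + 2 + 5 + 4 + 1 + 5 = 25
  Park: 0 + 2 + 0 + 4 + 0 + 0 + 0 = 6
  Umar: 4 + 1 + 5 + 2 + 3 + 2 + 2 = 19

6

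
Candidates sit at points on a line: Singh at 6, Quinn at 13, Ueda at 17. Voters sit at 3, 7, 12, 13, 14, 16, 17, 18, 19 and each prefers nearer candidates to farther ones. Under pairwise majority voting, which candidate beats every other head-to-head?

Quinn

With single-peaked preferences on a line, the Condorcet winner is the candidate closest to the median voter.
The median voter (position 14) is closest to Quinn at 13.
Check: Quinn vs Ueda — voters closer to Quinn: 5 of 9.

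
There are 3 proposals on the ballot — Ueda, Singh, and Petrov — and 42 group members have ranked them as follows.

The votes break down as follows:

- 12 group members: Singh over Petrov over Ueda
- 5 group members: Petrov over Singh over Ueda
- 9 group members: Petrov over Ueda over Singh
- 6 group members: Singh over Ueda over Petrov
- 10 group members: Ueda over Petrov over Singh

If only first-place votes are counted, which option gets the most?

First-place vote totals:
  Ueda: 10
  Singh: 18
  Petrov: 14
Singh has the most first-place votes.

Singh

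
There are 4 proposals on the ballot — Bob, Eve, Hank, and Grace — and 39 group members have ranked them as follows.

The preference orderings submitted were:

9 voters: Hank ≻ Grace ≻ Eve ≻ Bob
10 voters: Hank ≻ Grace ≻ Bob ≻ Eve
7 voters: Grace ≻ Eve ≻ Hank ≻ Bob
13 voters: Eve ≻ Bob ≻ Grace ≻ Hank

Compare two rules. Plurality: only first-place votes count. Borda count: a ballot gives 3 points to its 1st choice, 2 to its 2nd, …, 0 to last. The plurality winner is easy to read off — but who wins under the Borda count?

Grace

Plurality first-place counts: Bob 0, Eve 13, Hank 19, Grace 7 → Hank.
Borda totals: Bob 36, Eve 62, Hank 64, Grace 72 → Grace.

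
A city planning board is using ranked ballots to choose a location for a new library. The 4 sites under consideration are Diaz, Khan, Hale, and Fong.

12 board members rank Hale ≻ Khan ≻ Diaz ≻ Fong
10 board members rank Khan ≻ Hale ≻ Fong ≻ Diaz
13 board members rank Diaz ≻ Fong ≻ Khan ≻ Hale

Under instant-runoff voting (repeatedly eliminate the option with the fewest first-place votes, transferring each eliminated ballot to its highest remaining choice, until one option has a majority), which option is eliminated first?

Round 1: Diaz 13, Hale 12, Khan 10, Fong 0. Fong has the fewest and is eliminated.
Round 2: Diaz 13, Hale 12, Khan 10. Khan has the fewest and is eliminated.
Round 3: Hale 22, Diaz 13. Hale has a majority.

Fong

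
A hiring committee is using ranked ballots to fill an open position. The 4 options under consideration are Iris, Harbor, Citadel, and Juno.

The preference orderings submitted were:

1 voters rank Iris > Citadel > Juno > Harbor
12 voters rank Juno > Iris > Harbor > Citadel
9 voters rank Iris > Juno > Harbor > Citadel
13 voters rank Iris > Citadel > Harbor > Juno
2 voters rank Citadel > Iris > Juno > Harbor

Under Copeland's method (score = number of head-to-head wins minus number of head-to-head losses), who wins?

Iris

Pairwise results:
  Iris vs Harbor: Iris wins 37–0.
  Iris vs Citadel: Iris wins 35–2.
  Iris vs Juno: Iris wins 25–12.
  Harbor vs Citadel: Harbor wins 21–16.
  Harbor vs Juno: Juno wins 24–13.
  Citadel vs Juno: Juno wins 21–16.
Copeland scores (wins − losses):
  Iris: 3 − 0 = 3
  Harbor: 1 − 2 = -1
  Citadel: 0 − 3 = -3
  Juno: 2 − 1 = 1
Iris has the best Copeland score.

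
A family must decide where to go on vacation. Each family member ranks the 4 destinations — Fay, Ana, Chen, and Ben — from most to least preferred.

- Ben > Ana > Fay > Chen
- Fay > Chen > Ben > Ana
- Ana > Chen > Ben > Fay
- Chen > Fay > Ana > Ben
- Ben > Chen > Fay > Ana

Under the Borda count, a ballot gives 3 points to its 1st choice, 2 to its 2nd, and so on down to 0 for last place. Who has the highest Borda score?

Borda scores:
  Fay: 1 + 3 + 0 + 2 + 1 = 7
  Ana: 2 + 0 + 3 + 1 + 0 = 6
  Chen: 0 + 2 + 2 + 3 + 2 = 9
  Ben: 3 + 1 + 1 + 0 + 3 = 8
Chen has the highest total.

Chen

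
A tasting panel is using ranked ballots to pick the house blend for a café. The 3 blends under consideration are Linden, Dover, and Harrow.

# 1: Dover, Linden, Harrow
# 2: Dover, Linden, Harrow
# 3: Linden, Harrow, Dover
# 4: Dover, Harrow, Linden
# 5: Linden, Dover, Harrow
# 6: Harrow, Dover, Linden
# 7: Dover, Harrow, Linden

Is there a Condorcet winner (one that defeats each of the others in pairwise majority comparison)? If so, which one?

Dover

Head-to-head results (7 voters total):
Linden vs Dover: Dover wins 5–2.
Linden vs Harrow: Linden wins 4–3.
Dover vs Harrow: Dover wins 5–2.
Dover beats each rival — Linden (5–2), Harrow (5–2) — so Dover is the Condorcet winner.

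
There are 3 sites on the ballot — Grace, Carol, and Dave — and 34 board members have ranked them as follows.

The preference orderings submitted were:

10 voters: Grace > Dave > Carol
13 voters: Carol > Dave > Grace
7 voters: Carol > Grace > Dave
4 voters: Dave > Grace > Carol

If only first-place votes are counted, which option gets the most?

First-place vote totals:
  Grace: 10
  Carol: 20
  Dave: 4
Carol has the most first-place votes.

Carol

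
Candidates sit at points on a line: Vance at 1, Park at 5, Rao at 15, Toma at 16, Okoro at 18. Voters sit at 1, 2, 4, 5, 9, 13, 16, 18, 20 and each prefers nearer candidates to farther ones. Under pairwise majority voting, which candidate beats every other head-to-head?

Park

With single-peaked preferences on a line, the Condorcet winner is the candidate closest to the median voter.
The median voter (position 9) is closest to Park at 5.
Check: Park vs Vance — voters closer to Park: 7 of 9.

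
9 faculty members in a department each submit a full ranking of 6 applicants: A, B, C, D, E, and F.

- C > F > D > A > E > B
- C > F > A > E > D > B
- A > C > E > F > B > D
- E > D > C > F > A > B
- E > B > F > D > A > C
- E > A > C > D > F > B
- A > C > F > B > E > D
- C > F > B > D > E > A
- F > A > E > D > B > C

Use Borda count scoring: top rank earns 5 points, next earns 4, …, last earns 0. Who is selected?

C

Borda scores:
  A: 2 + 3 + 5 + 1 + 1 + 4 + 5 + 0 + 4 = 25
  B: 0 + 0 + 1 + 0 + 4 + 0 + 2 + 3 + 1 = 11
  C: 5 + 5 + 4 + 3 + 0 + 3 + 4 + 5 + 0 = 29
  D: 3 + 1 + 0 + 4 + 2 + 2 + 0 + 2 + 2 = 16
  E: 1 + 2 + 3 + 5 + 5 + 5 + 1 + 1 + 3 = 26
  F: 4 + 4 + 2 + 2 + 3 + 1 + 3 + 4 + 5 = 28
C has the highest total.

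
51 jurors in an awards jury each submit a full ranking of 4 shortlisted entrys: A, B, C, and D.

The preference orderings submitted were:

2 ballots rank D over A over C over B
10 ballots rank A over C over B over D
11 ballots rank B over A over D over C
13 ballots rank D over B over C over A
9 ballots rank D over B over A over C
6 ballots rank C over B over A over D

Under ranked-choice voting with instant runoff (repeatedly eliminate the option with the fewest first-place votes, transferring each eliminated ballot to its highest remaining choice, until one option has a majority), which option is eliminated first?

Round 1: D 24, B 11, A 10, C 6. C has the fewest and is eliminated.
Round 2: D 24, B 17, A 10. A has the fewest and is eliminated.
Round 3: B 27, D 24. B has a majority.

C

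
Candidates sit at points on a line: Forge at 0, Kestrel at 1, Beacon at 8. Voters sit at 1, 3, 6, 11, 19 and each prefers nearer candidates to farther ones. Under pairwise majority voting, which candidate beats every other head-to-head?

With single-peaked preferences on a line, the Condorcet winner is the candidate closest to the median voter.
The median voter (position 6) is closest to Beacon at 8.
Check: Beacon vs Forge — voters closer to Beacon: 3 of 5.

Beacon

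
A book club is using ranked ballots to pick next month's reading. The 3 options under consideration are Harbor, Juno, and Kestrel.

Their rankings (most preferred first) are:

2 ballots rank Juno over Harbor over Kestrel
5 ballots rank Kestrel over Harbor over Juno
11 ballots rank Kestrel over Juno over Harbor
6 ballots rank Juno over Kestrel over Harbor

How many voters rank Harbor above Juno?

5

Ballots ranking Harbor above Juno: 5.
Ballots ranking Juno above Harbor: 2+11+6 = 19.
So 5 of 24 voters prefer Harbor to Juno.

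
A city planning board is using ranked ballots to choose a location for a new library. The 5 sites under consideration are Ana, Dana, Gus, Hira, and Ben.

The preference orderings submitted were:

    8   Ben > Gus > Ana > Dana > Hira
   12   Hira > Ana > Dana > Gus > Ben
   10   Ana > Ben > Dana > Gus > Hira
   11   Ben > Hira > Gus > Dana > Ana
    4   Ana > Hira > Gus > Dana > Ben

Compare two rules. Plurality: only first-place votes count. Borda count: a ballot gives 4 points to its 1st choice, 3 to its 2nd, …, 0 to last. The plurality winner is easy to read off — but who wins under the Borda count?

Ana

Plurality first-place counts: Ana 14, Dana 0, Gus 0, Hira 12, Ben 19 → Ben.
Borda totals: Ana 108, Dana 67, Gus 76, Hira 93, Ben 106 → Ana.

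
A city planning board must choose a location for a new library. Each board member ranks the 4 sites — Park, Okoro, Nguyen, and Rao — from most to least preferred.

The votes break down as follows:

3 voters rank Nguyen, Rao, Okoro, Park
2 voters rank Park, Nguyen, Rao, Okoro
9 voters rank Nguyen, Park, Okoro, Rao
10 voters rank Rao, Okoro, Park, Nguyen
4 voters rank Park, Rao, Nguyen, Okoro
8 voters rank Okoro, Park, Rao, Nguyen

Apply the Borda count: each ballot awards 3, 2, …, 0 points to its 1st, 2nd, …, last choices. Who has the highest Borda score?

Park

Borda scores:
  Park: 3·0 + 2·3 + 9·2 + 10·1 + 4·3 + 8·2 = 62
  Okoro: 3·1 + 2·0 + 9·1 + 10·2 + 4·0 + 8·3 = 56
  Nguyen: 3·3 + 2·2 + 9·3 + 10·0 + 4·1 + 8·0 = 44
  Rao: 3·2 + 2·1 + 9·0 + 10·3 + 4·2 + 8·1 = 54
Park has the highest total.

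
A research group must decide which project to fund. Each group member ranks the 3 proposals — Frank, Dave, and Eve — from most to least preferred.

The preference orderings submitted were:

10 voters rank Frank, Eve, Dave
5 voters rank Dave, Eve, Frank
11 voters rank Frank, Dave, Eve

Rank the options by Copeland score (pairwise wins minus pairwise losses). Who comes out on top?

Pairwise results:
  Frank vs Dave: Frank wins 21–5.
  Frank vs Eve: Frank wins 21–5.
  Dave vs Eve: Dave wins 16–10.
Copeland scores (wins − losses):
  Frank: 2 − 0 = 2
  Dave: 1 − 1 = 0
  Eve: 0 − 2 = -2
Frank has the best Copeland score.

Frank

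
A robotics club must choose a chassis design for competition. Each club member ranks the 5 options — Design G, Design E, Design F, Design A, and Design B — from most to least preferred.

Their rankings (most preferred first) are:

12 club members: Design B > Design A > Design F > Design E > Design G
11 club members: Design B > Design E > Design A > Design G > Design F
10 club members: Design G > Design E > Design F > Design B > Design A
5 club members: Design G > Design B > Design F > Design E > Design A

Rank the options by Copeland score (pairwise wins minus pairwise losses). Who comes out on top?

Design B

Pairwise results:
  Design G vs Design E: Design E wins 23–15.
  Design G vs Design F: Design G wins 26–12.
  Design G vs Design A: Design A wins 23–15.
  Design G vs Design B: Design B wins 23–15.
  Design E vs Design F: Design E wins 21–17.
  Design E vs Design A: Design E wins 26–12.
  Design E vs Design B: Design B wins 28–10.
  Design F vs Design A: Design A wins 23–15.
  Design F vs Design B: Design B wins 28–10.
  Design A vs Design B: Design B wins 38–0.
Copeland scores (wins − losses):
  Design G: 1 − 3 = -2
  Design E: 3 − 1 = 2
  Design F: 0 − 4 = -4
  Design A: 2 − 2 = 0
  Design B: 4 − 0 = 4
Design B has the best Copeland score.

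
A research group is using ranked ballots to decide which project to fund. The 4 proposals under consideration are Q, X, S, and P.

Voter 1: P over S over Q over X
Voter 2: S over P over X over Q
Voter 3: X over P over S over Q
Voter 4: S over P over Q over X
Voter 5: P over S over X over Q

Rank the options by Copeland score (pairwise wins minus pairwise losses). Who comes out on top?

Pairwise results:
  Q vs X: X wins 3–2.
  Q vs S: S wins 5–0.
  Q vs P: P wins 5–0.
  X vs S: S wins 4–1.
  X vs P: P wins 4–1.
  S vs P: P wins 3–2.
Copeland scores (wins − losses):
  Q: 0 − 3 = -3
  X: 1 − 2 = -1
  S: 2 − 1 = 1
  P: 3 − 0 = 3
P has the best Copeland score.

P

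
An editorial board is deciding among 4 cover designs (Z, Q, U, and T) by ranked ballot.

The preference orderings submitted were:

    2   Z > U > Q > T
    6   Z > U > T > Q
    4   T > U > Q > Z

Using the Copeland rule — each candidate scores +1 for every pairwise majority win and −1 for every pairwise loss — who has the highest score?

Z

Pairwise results:
  Z vs Q: Z wins 8–4.
  Z vs U: Z wins 8–4.
  Z vs T: Z wins 8–4.
  Q vs U: U wins 12–0.
  Q vs T: T wins 10–2.
  U vs T: U wins 8–4.
Copeland scores (wins − losses):
  Z: 3 − 0 = 3
  Q: 0 − 3 = -3
  U: 2 − 1 = 1
  T: 1 − 2 = -1
Z has the best Copeland score.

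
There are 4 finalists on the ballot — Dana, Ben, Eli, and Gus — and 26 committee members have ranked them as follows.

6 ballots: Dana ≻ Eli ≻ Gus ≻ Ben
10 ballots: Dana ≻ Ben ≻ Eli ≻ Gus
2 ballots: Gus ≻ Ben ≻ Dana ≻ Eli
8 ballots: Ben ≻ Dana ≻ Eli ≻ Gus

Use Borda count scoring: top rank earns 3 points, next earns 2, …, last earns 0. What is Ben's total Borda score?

48

Borda scores:
  Dana: 6·3 + 10·3 + 2·1 + 8·2 = 66
  Ben: 6·0 + 10·2 + 2·2 + 8·3 = 48
  Eli: 6·2 + 10·1 + 2·0 + 8·1 = 30
  Gus: 6·1 + 10·0 + 2·3 + 8·0 = 12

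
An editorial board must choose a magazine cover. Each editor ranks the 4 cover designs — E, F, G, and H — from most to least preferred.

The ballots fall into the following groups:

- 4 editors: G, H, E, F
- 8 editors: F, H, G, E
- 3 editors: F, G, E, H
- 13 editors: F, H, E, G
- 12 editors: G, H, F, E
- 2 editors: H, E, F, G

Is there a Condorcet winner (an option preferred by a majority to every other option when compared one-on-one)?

Yes

Head-to-head results (42 voters total):
E vs F: F wins 36–6.
E vs G: G wins 27–15.
E vs H: H wins 39–3.
F vs G: F wins 26–16.
F vs H: F wins 24–18.
G vs H: H wins 23–19.
F beats each rival — E (36–6), G (26–16), H (24–18) — so F is the Condorcet winner.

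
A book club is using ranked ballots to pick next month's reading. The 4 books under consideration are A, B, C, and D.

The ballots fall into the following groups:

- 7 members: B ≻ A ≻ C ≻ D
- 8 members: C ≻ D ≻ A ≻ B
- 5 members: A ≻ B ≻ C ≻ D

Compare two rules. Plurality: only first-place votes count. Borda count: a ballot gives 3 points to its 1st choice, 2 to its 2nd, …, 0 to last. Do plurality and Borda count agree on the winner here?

Plurality first-place counts: A 5, B 7, C 8, D 0 → C.
Borda totals: A 37, B 31, C 36, D 16 → A.
The two rules disagree: plurality picks C, Borda picks A.

No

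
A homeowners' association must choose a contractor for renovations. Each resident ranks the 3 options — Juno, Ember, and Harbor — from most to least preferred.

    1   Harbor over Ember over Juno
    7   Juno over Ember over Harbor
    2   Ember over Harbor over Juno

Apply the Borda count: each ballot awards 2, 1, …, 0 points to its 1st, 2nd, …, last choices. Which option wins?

Borda scores:
  Juno: 0 + 7·2 + 2·0 = 14
  Ember: 1 + 7·1 + 2·2 = 12
  Harbor: 2 + 7·0 + 2·1 = 4
Juno has the highest total.

Juno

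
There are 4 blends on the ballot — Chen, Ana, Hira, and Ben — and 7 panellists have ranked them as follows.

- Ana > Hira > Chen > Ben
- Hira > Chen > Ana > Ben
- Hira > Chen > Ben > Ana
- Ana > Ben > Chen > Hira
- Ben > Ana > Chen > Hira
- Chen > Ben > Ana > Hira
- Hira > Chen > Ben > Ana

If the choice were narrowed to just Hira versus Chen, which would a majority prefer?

Ballots ranking Hira above Chen: 4.
Ballots ranking Chen above Hira: 3.
Hira wins the head-to-head, 4–3.

Hira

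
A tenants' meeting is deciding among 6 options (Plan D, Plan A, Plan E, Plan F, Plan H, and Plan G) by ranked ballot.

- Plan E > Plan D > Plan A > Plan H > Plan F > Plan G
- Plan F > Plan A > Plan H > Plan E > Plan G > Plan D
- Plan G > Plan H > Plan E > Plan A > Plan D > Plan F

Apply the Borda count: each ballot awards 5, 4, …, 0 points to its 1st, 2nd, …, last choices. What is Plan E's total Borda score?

Borda scores:
  Plan D: 4 + 0 + 1 = 5
  Plan A: 3 + 4 + 2 = 9
  Plan E: 5 + 2 + 3 = 10
  Plan F: 1 + 5 + 0 = 6
  Plan H: 2 + 3 + 4 = 9
  Plan G: 0 + 1 + 5 = 6

10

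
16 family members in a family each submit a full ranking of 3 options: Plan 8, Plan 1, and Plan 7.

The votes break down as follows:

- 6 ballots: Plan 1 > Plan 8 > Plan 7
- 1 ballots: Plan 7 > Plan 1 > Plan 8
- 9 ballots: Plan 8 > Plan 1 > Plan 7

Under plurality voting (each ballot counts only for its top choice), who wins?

Plan 8

First-place vote totals:
  Plan 8: 9
  Plan 1: 6
  Plan 7: 1
Plan 8 has the most first-place votes.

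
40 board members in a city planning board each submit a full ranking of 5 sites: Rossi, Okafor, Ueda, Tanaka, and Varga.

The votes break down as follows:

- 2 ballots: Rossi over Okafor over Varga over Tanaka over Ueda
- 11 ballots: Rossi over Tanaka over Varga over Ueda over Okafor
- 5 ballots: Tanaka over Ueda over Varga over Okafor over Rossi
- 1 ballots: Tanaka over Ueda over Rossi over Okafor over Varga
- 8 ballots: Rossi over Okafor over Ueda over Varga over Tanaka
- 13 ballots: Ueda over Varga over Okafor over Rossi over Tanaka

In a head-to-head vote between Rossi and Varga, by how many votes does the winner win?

4

Ballots ranking Rossi above Varga: 2+11+1+8 = 22.
Ballots ranking Varga above Rossi: 5+13 = 18.
Rossi wins 22–18, a margin of 4.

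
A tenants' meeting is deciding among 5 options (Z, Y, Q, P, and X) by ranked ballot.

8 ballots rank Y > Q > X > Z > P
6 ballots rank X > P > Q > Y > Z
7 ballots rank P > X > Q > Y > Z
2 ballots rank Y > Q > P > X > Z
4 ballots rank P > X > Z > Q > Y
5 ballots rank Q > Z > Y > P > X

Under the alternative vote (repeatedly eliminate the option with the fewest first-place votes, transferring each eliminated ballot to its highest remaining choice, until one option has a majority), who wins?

Round 1: P 11, Y 10, X 6, Q 5, Z 0. Z has the fewest and is eliminated.
Round 2: P 11, Y 10, X 6, Q 5. Q has the fewest and is eliminated.
Round 3: Y 15, P 11, X 6. X has the fewest and is eliminated.
Round 4: P 17, Y 15. P has a majority.

P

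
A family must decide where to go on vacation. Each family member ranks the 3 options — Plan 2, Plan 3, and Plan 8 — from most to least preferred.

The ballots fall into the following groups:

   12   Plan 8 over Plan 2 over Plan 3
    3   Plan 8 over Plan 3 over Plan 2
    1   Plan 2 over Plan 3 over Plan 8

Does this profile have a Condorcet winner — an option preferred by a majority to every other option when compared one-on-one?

Yes

Head-to-head results (16 voters total):
Plan 2 vs Plan 3: Plan 2 wins 13–3.
Plan 2 vs Plan 8: Plan 8 wins 15–1.
Plan 3 vs Plan 8: Plan 8 wins 15–1.
Plan 8 beats each rival — Plan 2 (15–1), Plan 3 (15–1) — so Plan 8 is the Condorcet winner.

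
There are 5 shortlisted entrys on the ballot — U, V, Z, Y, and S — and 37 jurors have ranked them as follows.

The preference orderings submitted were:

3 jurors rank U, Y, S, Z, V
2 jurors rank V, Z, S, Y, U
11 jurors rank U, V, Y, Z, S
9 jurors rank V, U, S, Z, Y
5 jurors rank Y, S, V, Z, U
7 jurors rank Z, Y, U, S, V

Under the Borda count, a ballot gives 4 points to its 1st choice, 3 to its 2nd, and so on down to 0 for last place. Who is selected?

U

Borda scores:
  U: 3·4 + 2·0 + 11·4 + 9·3 + 5·0 + 7·2 = 97
  V: 3·0 + 2·4 + 11·3 + 9·4 + 5·2 + 7·0 = 87
  Z: 3·1 + 2·3 + 11·1 + 9·1 + 5·1 + 7·4 = 62
  Y: 3·3 + 2·1 + 11·2 + 9·0 + 5·4 + 7·3 = 74
  S: 3·2 + 2·2 + 11·0 + 9·2 + 5·3 + 7·1 = 50
U has the highest total.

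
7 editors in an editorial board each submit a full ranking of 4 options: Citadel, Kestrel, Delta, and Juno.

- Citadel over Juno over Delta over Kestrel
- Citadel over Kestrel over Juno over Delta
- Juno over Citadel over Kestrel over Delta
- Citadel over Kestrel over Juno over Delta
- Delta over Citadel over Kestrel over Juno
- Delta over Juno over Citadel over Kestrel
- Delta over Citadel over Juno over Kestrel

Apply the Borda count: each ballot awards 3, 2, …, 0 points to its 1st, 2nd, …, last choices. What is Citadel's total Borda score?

16

Borda scores:
  Citadel: 3 + 3 + 2 + 3 + 2 + 1 + 2 = 16
  Kestrel: 0 + 2 + 1 + 2 + 1 + 0 + 0 = 6
  Delta: 1 + 0 + 0 + 0 + 3 + 3 + 3 = 10
  Juno: 2 + 1 + 3 + 1 + 0 + 2 + 1 = 10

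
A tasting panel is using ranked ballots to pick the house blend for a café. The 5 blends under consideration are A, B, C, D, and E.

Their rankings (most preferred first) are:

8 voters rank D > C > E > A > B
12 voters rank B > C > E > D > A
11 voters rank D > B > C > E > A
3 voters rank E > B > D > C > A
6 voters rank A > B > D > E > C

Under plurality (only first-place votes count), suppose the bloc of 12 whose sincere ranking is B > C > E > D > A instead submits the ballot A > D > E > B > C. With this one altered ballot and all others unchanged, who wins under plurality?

D

First-place totals with the altered ballot: A 18, B 0, C 0, D 19, E 3.
The winner is unchanged: still D.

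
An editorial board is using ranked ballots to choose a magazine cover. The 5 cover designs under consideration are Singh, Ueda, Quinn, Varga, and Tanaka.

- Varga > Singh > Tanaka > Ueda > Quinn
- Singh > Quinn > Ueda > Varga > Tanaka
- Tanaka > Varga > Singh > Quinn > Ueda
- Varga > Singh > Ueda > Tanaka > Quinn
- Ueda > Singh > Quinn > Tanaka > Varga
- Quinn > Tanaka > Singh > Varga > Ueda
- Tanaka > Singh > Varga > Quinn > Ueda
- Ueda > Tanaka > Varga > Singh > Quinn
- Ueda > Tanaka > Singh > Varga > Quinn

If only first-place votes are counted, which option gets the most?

First-place vote totals:
  Singh: 1
  Ueda: 3
  Quinn: 1
  Varga: 2
  Tanaka: 2
Ueda has the most first-place votes.

Ueda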